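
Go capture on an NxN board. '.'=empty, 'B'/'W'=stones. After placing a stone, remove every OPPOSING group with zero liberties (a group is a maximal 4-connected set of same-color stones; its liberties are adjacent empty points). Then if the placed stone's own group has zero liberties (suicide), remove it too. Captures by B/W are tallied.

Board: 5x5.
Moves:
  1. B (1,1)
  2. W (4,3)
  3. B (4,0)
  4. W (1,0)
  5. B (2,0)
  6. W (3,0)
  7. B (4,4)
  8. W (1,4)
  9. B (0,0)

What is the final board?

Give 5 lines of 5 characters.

Answer: B....
.B..W
B....
W....
B..WB

Derivation:
Move 1: B@(1,1) -> caps B=0 W=0
Move 2: W@(4,3) -> caps B=0 W=0
Move 3: B@(4,0) -> caps B=0 W=0
Move 4: W@(1,0) -> caps B=0 W=0
Move 5: B@(2,0) -> caps B=0 W=0
Move 6: W@(3,0) -> caps B=0 W=0
Move 7: B@(4,4) -> caps B=0 W=0
Move 8: W@(1,4) -> caps B=0 W=0
Move 9: B@(0,0) -> caps B=1 W=0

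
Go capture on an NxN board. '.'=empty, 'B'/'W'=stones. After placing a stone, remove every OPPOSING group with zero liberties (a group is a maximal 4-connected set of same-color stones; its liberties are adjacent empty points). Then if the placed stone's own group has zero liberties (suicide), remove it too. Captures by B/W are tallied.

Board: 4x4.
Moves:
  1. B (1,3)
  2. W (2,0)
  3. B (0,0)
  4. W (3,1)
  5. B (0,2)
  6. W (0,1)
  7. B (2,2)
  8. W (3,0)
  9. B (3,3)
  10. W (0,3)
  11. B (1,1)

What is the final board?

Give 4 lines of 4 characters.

Answer: B.B.
.B.B
W.B.
WW.B

Derivation:
Move 1: B@(1,3) -> caps B=0 W=0
Move 2: W@(2,0) -> caps B=0 W=0
Move 3: B@(0,0) -> caps B=0 W=0
Move 4: W@(3,1) -> caps B=0 W=0
Move 5: B@(0,2) -> caps B=0 W=0
Move 6: W@(0,1) -> caps B=0 W=0
Move 7: B@(2,2) -> caps B=0 W=0
Move 8: W@(3,0) -> caps B=0 W=0
Move 9: B@(3,3) -> caps B=0 W=0
Move 10: W@(0,3) -> caps B=0 W=0
Move 11: B@(1,1) -> caps B=1 W=0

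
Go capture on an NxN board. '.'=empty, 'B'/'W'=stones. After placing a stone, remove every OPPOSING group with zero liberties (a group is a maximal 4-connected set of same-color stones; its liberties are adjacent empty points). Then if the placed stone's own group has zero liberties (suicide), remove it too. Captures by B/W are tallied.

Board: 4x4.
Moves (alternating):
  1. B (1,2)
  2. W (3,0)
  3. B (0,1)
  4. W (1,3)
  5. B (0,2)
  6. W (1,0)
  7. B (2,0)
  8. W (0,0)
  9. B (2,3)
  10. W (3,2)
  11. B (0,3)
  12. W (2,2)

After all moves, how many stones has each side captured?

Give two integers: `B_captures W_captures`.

Answer: 1 0

Derivation:
Move 1: B@(1,2) -> caps B=0 W=0
Move 2: W@(3,0) -> caps B=0 W=0
Move 3: B@(0,1) -> caps B=0 W=0
Move 4: W@(1,3) -> caps B=0 W=0
Move 5: B@(0,2) -> caps B=0 W=0
Move 6: W@(1,0) -> caps B=0 W=0
Move 7: B@(2,0) -> caps B=0 W=0
Move 8: W@(0,0) -> caps B=0 W=0
Move 9: B@(2,3) -> caps B=0 W=0
Move 10: W@(3,2) -> caps B=0 W=0
Move 11: B@(0,3) -> caps B=1 W=0
Move 12: W@(2,2) -> caps B=1 W=0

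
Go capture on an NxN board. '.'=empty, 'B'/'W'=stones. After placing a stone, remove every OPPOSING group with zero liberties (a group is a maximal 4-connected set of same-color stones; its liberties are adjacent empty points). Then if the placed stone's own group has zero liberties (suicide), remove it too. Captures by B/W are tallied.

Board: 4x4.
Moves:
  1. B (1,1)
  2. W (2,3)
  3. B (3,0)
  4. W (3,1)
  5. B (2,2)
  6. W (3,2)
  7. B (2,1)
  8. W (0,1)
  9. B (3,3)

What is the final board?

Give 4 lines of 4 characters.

Move 1: B@(1,1) -> caps B=0 W=0
Move 2: W@(2,3) -> caps B=0 W=0
Move 3: B@(3,0) -> caps B=0 W=0
Move 4: W@(3,1) -> caps B=0 W=0
Move 5: B@(2,2) -> caps B=0 W=0
Move 6: W@(3,2) -> caps B=0 W=0
Move 7: B@(2,1) -> caps B=0 W=0
Move 8: W@(0,1) -> caps B=0 W=0
Move 9: B@(3,3) -> caps B=2 W=0

Answer: .W..
.B..
.BBW
B..B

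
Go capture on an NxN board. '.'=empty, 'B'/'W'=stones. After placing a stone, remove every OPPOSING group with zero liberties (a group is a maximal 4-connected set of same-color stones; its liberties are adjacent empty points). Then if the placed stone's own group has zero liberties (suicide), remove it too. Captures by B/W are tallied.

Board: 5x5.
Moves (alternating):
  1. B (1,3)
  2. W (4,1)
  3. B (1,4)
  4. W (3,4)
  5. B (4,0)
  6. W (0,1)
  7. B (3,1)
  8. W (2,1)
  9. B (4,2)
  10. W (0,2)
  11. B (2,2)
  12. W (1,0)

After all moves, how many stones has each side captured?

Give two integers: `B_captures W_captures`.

Answer: 1 0

Derivation:
Move 1: B@(1,3) -> caps B=0 W=0
Move 2: W@(4,1) -> caps B=0 W=0
Move 3: B@(1,4) -> caps B=0 W=0
Move 4: W@(3,4) -> caps B=0 W=0
Move 5: B@(4,0) -> caps B=0 W=0
Move 6: W@(0,1) -> caps B=0 W=0
Move 7: B@(3,1) -> caps B=0 W=0
Move 8: W@(2,1) -> caps B=0 W=0
Move 9: B@(4,2) -> caps B=1 W=0
Move 10: W@(0,2) -> caps B=1 W=0
Move 11: B@(2,2) -> caps B=1 W=0
Move 12: W@(1,0) -> caps B=1 W=0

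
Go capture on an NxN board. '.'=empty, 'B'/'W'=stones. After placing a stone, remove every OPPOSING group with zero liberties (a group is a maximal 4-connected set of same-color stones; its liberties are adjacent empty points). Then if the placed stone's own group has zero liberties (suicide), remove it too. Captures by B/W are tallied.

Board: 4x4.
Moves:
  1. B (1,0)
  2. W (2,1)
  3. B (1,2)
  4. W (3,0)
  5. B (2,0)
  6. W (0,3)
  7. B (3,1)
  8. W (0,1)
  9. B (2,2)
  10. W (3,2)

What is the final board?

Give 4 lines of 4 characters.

Answer: .W.W
B.B.
BWB.
.BW.

Derivation:
Move 1: B@(1,0) -> caps B=0 W=0
Move 2: W@(2,1) -> caps B=0 W=0
Move 3: B@(1,2) -> caps B=0 W=0
Move 4: W@(3,0) -> caps B=0 W=0
Move 5: B@(2,0) -> caps B=0 W=0
Move 6: W@(0,3) -> caps B=0 W=0
Move 7: B@(3,1) -> caps B=1 W=0
Move 8: W@(0,1) -> caps B=1 W=0
Move 9: B@(2,2) -> caps B=1 W=0
Move 10: W@(3,2) -> caps B=1 W=0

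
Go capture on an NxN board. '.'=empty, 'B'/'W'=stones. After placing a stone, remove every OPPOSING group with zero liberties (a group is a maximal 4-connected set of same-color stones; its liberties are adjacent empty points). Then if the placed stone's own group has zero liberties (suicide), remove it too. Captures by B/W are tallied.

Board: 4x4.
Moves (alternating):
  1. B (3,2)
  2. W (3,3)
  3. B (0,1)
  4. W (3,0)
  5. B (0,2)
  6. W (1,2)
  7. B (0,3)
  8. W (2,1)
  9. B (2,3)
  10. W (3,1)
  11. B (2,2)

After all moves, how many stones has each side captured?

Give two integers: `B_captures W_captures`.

Move 1: B@(3,2) -> caps B=0 W=0
Move 2: W@(3,3) -> caps B=0 W=0
Move 3: B@(0,1) -> caps B=0 W=0
Move 4: W@(3,0) -> caps B=0 W=0
Move 5: B@(0,2) -> caps B=0 W=0
Move 6: W@(1,2) -> caps B=0 W=0
Move 7: B@(0,3) -> caps B=0 W=0
Move 8: W@(2,1) -> caps B=0 W=0
Move 9: B@(2,3) -> caps B=1 W=0
Move 10: W@(3,1) -> caps B=1 W=0
Move 11: B@(2,2) -> caps B=1 W=0

Answer: 1 0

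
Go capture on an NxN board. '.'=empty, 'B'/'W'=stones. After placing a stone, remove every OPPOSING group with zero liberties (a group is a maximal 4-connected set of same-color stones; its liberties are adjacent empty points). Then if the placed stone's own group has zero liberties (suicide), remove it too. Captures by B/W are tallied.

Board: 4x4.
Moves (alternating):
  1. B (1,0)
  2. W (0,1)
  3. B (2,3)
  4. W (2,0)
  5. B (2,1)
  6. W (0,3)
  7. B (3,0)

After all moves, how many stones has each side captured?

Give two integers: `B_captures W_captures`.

Move 1: B@(1,0) -> caps B=0 W=0
Move 2: W@(0,1) -> caps B=0 W=0
Move 3: B@(2,3) -> caps B=0 W=0
Move 4: W@(2,0) -> caps B=0 W=0
Move 5: B@(2,1) -> caps B=0 W=0
Move 6: W@(0,3) -> caps B=0 W=0
Move 7: B@(3,0) -> caps B=1 W=0

Answer: 1 0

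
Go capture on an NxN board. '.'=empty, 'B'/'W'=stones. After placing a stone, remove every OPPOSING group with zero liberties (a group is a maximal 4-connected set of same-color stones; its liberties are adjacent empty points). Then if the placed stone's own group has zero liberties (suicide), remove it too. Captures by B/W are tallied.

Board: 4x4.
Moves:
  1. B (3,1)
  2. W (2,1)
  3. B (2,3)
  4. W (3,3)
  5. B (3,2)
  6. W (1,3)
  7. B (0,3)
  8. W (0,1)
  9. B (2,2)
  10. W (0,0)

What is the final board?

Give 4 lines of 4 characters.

Answer: WW.B
...W
.WBB
.BB.

Derivation:
Move 1: B@(3,1) -> caps B=0 W=0
Move 2: W@(2,1) -> caps B=0 W=0
Move 3: B@(2,3) -> caps B=0 W=0
Move 4: W@(3,3) -> caps B=0 W=0
Move 5: B@(3,2) -> caps B=1 W=0
Move 6: W@(1,3) -> caps B=1 W=0
Move 7: B@(0,3) -> caps B=1 W=0
Move 8: W@(0,1) -> caps B=1 W=0
Move 9: B@(2,2) -> caps B=1 W=0
Move 10: W@(0,0) -> caps B=1 W=0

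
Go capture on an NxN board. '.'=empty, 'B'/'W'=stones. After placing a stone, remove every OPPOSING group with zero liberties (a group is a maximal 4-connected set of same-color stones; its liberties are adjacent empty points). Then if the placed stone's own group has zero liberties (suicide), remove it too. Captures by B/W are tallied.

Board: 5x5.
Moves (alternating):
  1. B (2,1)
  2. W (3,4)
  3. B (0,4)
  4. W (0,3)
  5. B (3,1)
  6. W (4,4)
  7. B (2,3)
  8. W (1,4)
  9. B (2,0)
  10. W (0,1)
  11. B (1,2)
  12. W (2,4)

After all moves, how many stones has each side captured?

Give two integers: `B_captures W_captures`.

Answer: 0 1

Derivation:
Move 1: B@(2,1) -> caps B=0 W=0
Move 2: W@(3,4) -> caps B=0 W=0
Move 3: B@(0,4) -> caps B=0 W=0
Move 4: W@(0,3) -> caps B=0 W=0
Move 5: B@(3,1) -> caps B=0 W=0
Move 6: W@(4,4) -> caps B=0 W=0
Move 7: B@(2,3) -> caps B=0 W=0
Move 8: W@(1,4) -> caps B=0 W=1
Move 9: B@(2,0) -> caps B=0 W=1
Move 10: W@(0,1) -> caps B=0 W=1
Move 11: B@(1,2) -> caps B=0 W=1
Move 12: W@(2,4) -> caps B=0 W=1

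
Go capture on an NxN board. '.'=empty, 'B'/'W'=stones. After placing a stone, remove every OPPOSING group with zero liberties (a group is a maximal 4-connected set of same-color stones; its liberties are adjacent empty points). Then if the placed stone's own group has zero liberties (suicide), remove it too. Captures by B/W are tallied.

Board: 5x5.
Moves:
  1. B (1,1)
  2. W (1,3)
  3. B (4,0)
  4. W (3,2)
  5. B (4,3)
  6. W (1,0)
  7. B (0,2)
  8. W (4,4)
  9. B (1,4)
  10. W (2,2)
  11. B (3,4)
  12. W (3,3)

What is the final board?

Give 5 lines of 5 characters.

Move 1: B@(1,1) -> caps B=0 W=0
Move 2: W@(1,3) -> caps B=0 W=0
Move 3: B@(4,0) -> caps B=0 W=0
Move 4: W@(3,2) -> caps B=0 W=0
Move 5: B@(4,3) -> caps B=0 W=0
Move 6: W@(1,0) -> caps B=0 W=0
Move 7: B@(0,2) -> caps B=0 W=0
Move 8: W@(4,4) -> caps B=0 W=0
Move 9: B@(1,4) -> caps B=0 W=0
Move 10: W@(2,2) -> caps B=0 W=0
Move 11: B@(3,4) -> caps B=1 W=0
Move 12: W@(3,3) -> caps B=1 W=0

Answer: ..B..
WB.WB
..W..
..WWB
B..B.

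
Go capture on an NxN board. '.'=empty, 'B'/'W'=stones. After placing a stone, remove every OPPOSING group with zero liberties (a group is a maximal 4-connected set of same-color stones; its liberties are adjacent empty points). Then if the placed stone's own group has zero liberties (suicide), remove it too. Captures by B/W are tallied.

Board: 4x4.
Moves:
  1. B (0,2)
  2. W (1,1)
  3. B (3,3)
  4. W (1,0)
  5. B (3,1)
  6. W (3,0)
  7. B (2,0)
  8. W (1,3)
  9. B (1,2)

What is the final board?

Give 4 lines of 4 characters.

Move 1: B@(0,2) -> caps B=0 W=0
Move 2: W@(1,1) -> caps B=0 W=0
Move 3: B@(3,3) -> caps B=0 W=0
Move 4: W@(1,0) -> caps B=0 W=0
Move 5: B@(3,1) -> caps B=0 W=0
Move 6: W@(3,0) -> caps B=0 W=0
Move 7: B@(2,0) -> caps B=1 W=0
Move 8: W@(1,3) -> caps B=1 W=0
Move 9: B@(1,2) -> caps B=1 W=0

Answer: ..B.
WWBW
B...
.B.B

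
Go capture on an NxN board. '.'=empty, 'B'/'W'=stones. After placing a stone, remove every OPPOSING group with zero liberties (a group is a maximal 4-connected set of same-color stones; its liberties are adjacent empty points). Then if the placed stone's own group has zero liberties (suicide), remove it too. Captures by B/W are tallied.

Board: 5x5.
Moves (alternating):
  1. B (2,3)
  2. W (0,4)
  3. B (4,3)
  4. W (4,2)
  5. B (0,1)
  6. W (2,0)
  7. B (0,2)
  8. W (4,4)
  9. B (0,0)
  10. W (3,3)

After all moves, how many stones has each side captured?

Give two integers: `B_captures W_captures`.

Move 1: B@(2,3) -> caps B=0 W=0
Move 2: W@(0,4) -> caps B=0 W=0
Move 3: B@(4,3) -> caps B=0 W=0
Move 4: W@(4,2) -> caps B=0 W=0
Move 5: B@(0,1) -> caps B=0 W=0
Move 6: W@(2,0) -> caps B=0 W=0
Move 7: B@(0,2) -> caps B=0 W=0
Move 8: W@(4,4) -> caps B=0 W=0
Move 9: B@(0,0) -> caps B=0 W=0
Move 10: W@(3,3) -> caps B=0 W=1

Answer: 0 1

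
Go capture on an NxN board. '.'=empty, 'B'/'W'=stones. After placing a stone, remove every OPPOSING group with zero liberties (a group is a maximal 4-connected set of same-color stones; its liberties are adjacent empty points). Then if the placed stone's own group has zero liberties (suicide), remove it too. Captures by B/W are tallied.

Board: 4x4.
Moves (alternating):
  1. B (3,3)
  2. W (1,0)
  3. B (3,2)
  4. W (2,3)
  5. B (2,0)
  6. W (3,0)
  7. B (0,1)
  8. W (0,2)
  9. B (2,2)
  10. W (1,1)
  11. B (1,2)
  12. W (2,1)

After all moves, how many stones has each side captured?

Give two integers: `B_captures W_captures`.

Move 1: B@(3,3) -> caps B=0 W=0
Move 2: W@(1,0) -> caps B=0 W=0
Move 3: B@(3,2) -> caps B=0 W=0
Move 4: W@(2,3) -> caps B=0 W=0
Move 5: B@(2,0) -> caps B=0 W=0
Move 6: W@(3,0) -> caps B=0 W=0
Move 7: B@(0,1) -> caps B=0 W=0
Move 8: W@(0,2) -> caps B=0 W=0
Move 9: B@(2,2) -> caps B=0 W=0
Move 10: W@(1,1) -> caps B=0 W=0
Move 11: B@(1,2) -> caps B=0 W=0
Move 12: W@(2,1) -> caps B=0 W=1

Answer: 0 1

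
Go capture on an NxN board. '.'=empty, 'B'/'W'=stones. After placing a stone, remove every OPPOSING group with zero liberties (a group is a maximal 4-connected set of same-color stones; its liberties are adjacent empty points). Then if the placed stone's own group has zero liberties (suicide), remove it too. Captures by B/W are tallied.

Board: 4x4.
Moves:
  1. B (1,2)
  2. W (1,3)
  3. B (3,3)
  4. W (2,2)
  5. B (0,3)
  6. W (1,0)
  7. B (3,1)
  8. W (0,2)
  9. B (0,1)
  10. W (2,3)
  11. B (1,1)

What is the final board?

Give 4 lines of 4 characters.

Answer: .BW.
WBBW
..WW
.B.B

Derivation:
Move 1: B@(1,2) -> caps B=0 W=0
Move 2: W@(1,3) -> caps B=0 W=0
Move 3: B@(3,3) -> caps B=0 W=0
Move 4: W@(2,2) -> caps B=0 W=0
Move 5: B@(0,3) -> caps B=0 W=0
Move 6: W@(1,0) -> caps B=0 W=0
Move 7: B@(3,1) -> caps B=0 W=0
Move 8: W@(0,2) -> caps B=0 W=1
Move 9: B@(0,1) -> caps B=0 W=1
Move 10: W@(2,3) -> caps B=0 W=1
Move 11: B@(1,1) -> caps B=0 W=1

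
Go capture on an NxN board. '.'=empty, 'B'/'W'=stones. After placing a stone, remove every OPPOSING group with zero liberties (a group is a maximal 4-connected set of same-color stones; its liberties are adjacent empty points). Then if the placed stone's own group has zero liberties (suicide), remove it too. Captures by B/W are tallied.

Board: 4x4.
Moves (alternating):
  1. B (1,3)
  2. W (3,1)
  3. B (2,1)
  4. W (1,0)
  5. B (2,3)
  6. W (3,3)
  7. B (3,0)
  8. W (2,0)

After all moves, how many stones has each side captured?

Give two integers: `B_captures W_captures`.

Answer: 0 1

Derivation:
Move 1: B@(1,3) -> caps B=0 W=0
Move 2: W@(3,1) -> caps B=0 W=0
Move 3: B@(2,1) -> caps B=0 W=0
Move 4: W@(1,0) -> caps B=0 W=0
Move 5: B@(2,3) -> caps B=0 W=0
Move 6: W@(3,3) -> caps B=0 W=0
Move 7: B@(3,0) -> caps B=0 W=0
Move 8: W@(2,0) -> caps B=0 W=1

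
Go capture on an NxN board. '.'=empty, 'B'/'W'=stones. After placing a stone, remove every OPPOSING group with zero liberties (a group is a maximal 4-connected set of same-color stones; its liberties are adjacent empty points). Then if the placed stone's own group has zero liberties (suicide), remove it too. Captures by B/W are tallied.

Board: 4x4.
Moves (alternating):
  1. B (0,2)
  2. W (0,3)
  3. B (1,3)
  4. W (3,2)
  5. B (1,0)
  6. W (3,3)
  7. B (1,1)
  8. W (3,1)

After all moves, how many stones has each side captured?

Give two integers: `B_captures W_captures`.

Answer: 1 0

Derivation:
Move 1: B@(0,2) -> caps B=0 W=0
Move 2: W@(0,3) -> caps B=0 W=0
Move 3: B@(1,3) -> caps B=1 W=0
Move 4: W@(3,2) -> caps B=1 W=0
Move 5: B@(1,0) -> caps B=1 W=0
Move 6: W@(3,3) -> caps B=1 W=0
Move 7: B@(1,1) -> caps B=1 W=0
Move 8: W@(3,1) -> caps B=1 W=0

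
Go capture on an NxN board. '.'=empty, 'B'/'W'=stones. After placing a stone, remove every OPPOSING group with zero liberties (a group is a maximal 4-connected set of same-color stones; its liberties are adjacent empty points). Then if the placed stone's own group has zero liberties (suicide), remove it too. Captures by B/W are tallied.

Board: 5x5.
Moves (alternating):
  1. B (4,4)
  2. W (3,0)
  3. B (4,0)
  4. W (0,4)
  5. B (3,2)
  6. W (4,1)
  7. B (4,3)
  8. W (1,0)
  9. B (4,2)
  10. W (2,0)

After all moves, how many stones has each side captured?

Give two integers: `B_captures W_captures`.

Move 1: B@(4,4) -> caps B=0 W=0
Move 2: W@(3,0) -> caps B=0 W=0
Move 3: B@(4,0) -> caps B=0 W=0
Move 4: W@(0,4) -> caps B=0 W=0
Move 5: B@(3,2) -> caps B=0 W=0
Move 6: W@(4,1) -> caps B=0 W=1
Move 7: B@(4,3) -> caps B=0 W=1
Move 8: W@(1,0) -> caps B=0 W=1
Move 9: B@(4,2) -> caps B=0 W=1
Move 10: W@(2,0) -> caps B=0 W=1

Answer: 0 1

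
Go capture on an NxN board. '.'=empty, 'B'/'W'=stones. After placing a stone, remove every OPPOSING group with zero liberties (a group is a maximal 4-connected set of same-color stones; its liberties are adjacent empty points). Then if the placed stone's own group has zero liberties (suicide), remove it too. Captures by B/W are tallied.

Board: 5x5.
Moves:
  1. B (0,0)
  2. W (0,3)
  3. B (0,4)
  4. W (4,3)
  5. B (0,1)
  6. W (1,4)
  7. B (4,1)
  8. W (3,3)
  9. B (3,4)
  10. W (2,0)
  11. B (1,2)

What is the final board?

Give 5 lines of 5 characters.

Move 1: B@(0,0) -> caps B=0 W=0
Move 2: W@(0,3) -> caps B=0 W=0
Move 3: B@(0,4) -> caps B=0 W=0
Move 4: W@(4,3) -> caps B=0 W=0
Move 5: B@(0,1) -> caps B=0 W=0
Move 6: W@(1,4) -> caps B=0 W=1
Move 7: B@(4,1) -> caps B=0 W=1
Move 8: W@(3,3) -> caps B=0 W=1
Move 9: B@(3,4) -> caps B=0 W=1
Move 10: W@(2,0) -> caps B=0 W=1
Move 11: B@(1,2) -> caps B=0 W=1

Answer: BB.W.
..B.W
W....
...WB
.B.W.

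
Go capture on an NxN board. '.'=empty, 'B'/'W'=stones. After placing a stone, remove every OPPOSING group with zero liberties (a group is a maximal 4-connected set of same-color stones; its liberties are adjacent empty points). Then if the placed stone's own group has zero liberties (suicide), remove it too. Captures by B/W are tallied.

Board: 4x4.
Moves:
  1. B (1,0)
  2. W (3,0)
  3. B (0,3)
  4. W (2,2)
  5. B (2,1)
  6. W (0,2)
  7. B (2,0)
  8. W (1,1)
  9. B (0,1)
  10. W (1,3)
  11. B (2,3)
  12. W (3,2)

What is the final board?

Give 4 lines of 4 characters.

Move 1: B@(1,0) -> caps B=0 W=0
Move 2: W@(3,0) -> caps B=0 W=0
Move 3: B@(0,3) -> caps B=0 W=0
Move 4: W@(2,2) -> caps B=0 W=0
Move 5: B@(2,1) -> caps B=0 W=0
Move 6: W@(0,2) -> caps B=0 W=0
Move 7: B@(2,0) -> caps B=0 W=0
Move 8: W@(1,1) -> caps B=0 W=0
Move 9: B@(0,1) -> caps B=0 W=0
Move 10: W@(1,3) -> caps B=0 W=1
Move 11: B@(2,3) -> caps B=0 W=1
Move 12: W@(3,2) -> caps B=0 W=1

Answer: .BW.
BW.W
BBWB
W.W.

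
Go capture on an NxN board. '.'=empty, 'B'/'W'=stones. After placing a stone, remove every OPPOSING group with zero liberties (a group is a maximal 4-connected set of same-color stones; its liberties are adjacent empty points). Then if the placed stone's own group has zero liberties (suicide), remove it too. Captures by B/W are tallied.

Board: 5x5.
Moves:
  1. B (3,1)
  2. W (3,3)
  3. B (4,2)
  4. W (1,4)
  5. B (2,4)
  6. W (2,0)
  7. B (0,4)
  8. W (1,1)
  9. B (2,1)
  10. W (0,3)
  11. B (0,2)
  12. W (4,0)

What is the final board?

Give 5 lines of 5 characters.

Answer: ..BW.
.W..W
WB..B
.B.W.
W.B..

Derivation:
Move 1: B@(3,1) -> caps B=0 W=0
Move 2: W@(3,3) -> caps B=0 W=0
Move 3: B@(4,2) -> caps B=0 W=0
Move 4: W@(1,4) -> caps B=0 W=0
Move 5: B@(2,4) -> caps B=0 W=0
Move 6: W@(2,0) -> caps B=0 W=0
Move 7: B@(0,4) -> caps B=0 W=0
Move 8: W@(1,1) -> caps B=0 W=0
Move 9: B@(2,1) -> caps B=0 W=0
Move 10: W@(0,3) -> caps B=0 W=1
Move 11: B@(0,2) -> caps B=0 W=1
Move 12: W@(4,0) -> caps B=0 W=1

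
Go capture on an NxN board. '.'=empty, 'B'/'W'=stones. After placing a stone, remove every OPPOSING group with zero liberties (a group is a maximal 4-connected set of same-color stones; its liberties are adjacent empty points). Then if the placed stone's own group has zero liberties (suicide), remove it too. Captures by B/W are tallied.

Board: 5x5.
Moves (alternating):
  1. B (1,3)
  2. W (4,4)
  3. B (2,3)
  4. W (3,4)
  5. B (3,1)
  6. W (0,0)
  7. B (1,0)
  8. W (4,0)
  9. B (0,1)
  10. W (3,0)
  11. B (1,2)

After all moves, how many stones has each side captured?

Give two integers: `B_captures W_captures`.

Answer: 1 0

Derivation:
Move 1: B@(1,3) -> caps B=0 W=0
Move 2: W@(4,4) -> caps B=0 W=0
Move 3: B@(2,3) -> caps B=0 W=0
Move 4: W@(3,4) -> caps B=0 W=0
Move 5: B@(3,1) -> caps B=0 W=0
Move 6: W@(0,0) -> caps B=0 W=0
Move 7: B@(1,0) -> caps B=0 W=0
Move 8: W@(4,0) -> caps B=0 W=0
Move 9: B@(0,1) -> caps B=1 W=0
Move 10: W@(3,0) -> caps B=1 W=0
Move 11: B@(1,2) -> caps B=1 W=0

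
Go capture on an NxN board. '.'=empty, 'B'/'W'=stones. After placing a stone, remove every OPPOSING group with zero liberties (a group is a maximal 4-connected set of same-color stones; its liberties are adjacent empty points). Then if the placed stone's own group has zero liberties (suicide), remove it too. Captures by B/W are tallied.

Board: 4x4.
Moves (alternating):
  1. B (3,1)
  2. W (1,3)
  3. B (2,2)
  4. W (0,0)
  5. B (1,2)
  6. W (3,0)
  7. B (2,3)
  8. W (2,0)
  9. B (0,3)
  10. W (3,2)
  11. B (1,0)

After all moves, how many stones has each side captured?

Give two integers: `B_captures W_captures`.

Move 1: B@(3,1) -> caps B=0 W=0
Move 2: W@(1,3) -> caps B=0 W=0
Move 3: B@(2,2) -> caps B=0 W=0
Move 4: W@(0,0) -> caps B=0 W=0
Move 5: B@(1,2) -> caps B=0 W=0
Move 6: W@(3,0) -> caps B=0 W=0
Move 7: B@(2,3) -> caps B=0 W=0
Move 8: W@(2,0) -> caps B=0 W=0
Move 9: B@(0,3) -> caps B=1 W=0
Move 10: W@(3,2) -> caps B=1 W=0
Move 11: B@(1,0) -> caps B=1 W=0

Answer: 1 0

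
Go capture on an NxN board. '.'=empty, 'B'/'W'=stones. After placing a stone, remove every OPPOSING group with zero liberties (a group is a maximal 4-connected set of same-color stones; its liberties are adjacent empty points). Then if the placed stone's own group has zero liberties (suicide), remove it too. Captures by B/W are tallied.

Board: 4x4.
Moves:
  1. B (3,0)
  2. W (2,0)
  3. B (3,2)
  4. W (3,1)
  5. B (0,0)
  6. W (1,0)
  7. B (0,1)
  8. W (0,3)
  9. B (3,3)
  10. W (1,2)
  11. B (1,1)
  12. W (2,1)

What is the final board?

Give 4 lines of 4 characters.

Answer: BB.W
WBW.
WW..
.WBB

Derivation:
Move 1: B@(3,0) -> caps B=0 W=0
Move 2: W@(2,0) -> caps B=0 W=0
Move 3: B@(3,2) -> caps B=0 W=0
Move 4: W@(3,1) -> caps B=0 W=1
Move 5: B@(0,0) -> caps B=0 W=1
Move 6: W@(1,0) -> caps B=0 W=1
Move 7: B@(0,1) -> caps B=0 W=1
Move 8: W@(0,3) -> caps B=0 W=1
Move 9: B@(3,3) -> caps B=0 W=1
Move 10: W@(1,2) -> caps B=0 W=1
Move 11: B@(1,1) -> caps B=0 W=1
Move 12: W@(2,1) -> caps B=0 W=1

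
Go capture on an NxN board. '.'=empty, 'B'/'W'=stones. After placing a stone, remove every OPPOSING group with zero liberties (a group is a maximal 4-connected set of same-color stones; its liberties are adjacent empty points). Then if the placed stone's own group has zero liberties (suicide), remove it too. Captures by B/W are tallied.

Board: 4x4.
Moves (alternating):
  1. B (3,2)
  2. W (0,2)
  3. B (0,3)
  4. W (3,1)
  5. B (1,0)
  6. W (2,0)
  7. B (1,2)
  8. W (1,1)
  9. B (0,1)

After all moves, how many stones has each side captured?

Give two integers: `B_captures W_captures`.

Answer: 1 0

Derivation:
Move 1: B@(3,2) -> caps B=0 W=0
Move 2: W@(0,2) -> caps B=0 W=0
Move 3: B@(0,3) -> caps B=0 W=0
Move 4: W@(3,1) -> caps B=0 W=0
Move 5: B@(1,0) -> caps B=0 W=0
Move 6: W@(2,0) -> caps B=0 W=0
Move 7: B@(1,2) -> caps B=0 W=0
Move 8: W@(1,1) -> caps B=0 W=0
Move 9: B@(0,1) -> caps B=1 W=0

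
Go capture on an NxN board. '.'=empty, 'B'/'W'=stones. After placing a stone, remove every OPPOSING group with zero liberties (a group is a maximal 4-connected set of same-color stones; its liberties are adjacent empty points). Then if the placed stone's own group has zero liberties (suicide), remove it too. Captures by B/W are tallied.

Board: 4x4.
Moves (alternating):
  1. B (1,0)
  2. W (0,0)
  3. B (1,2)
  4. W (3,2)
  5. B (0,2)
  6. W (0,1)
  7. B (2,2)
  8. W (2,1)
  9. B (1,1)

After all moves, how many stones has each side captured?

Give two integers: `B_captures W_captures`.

Move 1: B@(1,0) -> caps B=0 W=0
Move 2: W@(0,0) -> caps B=0 W=0
Move 3: B@(1,2) -> caps B=0 W=0
Move 4: W@(3,2) -> caps B=0 W=0
Move 5: B@(0,2) -> caps B=0 W=0
Move 6: W@(0,1) -> caps B=0 W=0
Move 7: B@(2,2) -> caps B=0 W=0
Move 8: W@(2,1) -> caps B=0 W=0
Move 9: B@(1,1) -> caps B=2 W=0

Answer: 2 0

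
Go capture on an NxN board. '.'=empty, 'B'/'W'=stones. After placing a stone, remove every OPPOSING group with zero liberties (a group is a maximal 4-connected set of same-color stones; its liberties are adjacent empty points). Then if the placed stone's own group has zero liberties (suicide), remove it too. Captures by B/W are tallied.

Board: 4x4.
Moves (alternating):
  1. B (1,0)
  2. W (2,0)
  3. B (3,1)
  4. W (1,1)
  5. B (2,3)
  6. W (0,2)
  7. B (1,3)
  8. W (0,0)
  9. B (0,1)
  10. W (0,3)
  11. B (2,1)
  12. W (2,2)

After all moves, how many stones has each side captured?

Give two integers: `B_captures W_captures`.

Move 1: B@(1,0) -> caps B=0 W=0
Move 2: W@(2,0) -> caps B=0 W=0
Move 3: B@(3,1) -> caps B=0 W=0
Move 4: W@(1,1) -> caps B=0 W=0
Move 5: B@(2,3) -> caps B=0 W=0
Move 6: W@(0,2) -> caps B=0 W=0
Move 7: B@(1,3) -> caps B=0 W=0
Move 8: W@(0,0) -> caps B=0 W=1
Move 9: B@(0,1) -> caps B=0 W=1
Move 10: W@(0,3) -> caps B=0 W=1
Move 11: B@(2,1) -> caps B=0 W=1
Move 12: W@(2,2) -> caps B=0 W=1

Answer: 0 1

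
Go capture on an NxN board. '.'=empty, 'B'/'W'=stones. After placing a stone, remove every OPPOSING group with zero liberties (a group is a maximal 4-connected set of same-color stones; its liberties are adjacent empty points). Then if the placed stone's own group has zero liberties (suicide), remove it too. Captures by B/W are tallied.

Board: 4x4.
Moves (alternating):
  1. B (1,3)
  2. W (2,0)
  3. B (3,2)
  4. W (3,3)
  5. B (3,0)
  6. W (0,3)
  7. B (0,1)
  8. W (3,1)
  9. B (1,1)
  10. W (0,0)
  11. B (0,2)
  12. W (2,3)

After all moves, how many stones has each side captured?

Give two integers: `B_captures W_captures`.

Move 1: B@(1,3) -> caps B=0 W=0
Move 2: W@(2,0) -> caps B=0 W=0
Move 3: B@(3,2) -> caps B=0 W=0
Move 4: W@(3,3) -> caps B=0 W=0
Move 5: B@(3,0) -> caps B=0 W=0
Move 6: W@(0,3) -> caps B=0 W=0
Move 7: B@(0,1) -> caps B=0 W=0
Move 8: W@(3,1) -> caps B=0 W=1
Move 9: B@(1,1) -> caps B=0 W=1
Move 10: W@(0,0) -> caps B=0 W=1
Move 11: B@(0,2) -> caps B=1 W=1
Move 12: W@(2,3) -> caps B=1 W=1

Answer: 1 1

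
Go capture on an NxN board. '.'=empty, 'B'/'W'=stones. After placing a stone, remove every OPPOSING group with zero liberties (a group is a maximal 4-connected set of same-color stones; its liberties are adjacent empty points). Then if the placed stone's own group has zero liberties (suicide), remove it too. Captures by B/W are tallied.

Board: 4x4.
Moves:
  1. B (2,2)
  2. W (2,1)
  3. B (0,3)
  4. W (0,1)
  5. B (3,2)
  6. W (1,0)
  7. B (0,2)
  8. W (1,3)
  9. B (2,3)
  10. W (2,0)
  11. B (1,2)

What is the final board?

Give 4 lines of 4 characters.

Move 1: B@(2,2) -> caps B=0 W=0
Move 2: W@(2,1) -> caps B=0 W=0
Move 3: B@(0,3) -> caps B=0 W=0
Move 4: W@(0,1) -> caps B=0 W=0
Move 5: B@(3,2) -> caps B=0 W=0
Move 6: W@(1,0) -> caps B=0 W=0
Move 7: B@(0,2) -> caps B=0 W=0
Move 8: W@(1,3) -> caps B=0 W=0
Move 9: B@(2,3) -> caps B=0 W=0
Move 10: W@(2,0) -> caps B=0 W=0
Move 11: B@(1,2) -> caps B=1 W=0

Answer: .WBB
W.B.
WWBB
..B.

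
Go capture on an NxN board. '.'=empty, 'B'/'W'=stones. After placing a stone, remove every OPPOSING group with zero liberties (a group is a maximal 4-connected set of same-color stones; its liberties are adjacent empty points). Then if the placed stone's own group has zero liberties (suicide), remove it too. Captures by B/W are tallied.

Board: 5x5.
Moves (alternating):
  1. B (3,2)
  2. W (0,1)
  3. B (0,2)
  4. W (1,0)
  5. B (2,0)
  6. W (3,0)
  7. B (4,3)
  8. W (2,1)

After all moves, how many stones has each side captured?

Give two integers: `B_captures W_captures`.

Answer: 0 1

Derivation:
Move 1: B@(3,2) -> caps B=0 W=0
Move 2: W@(0,1) -> caps B=0 W=0
Move 3: B@(0,2) -> caps B=0 W=0
Move 4: W@(1,0) -> caps B=0 W=0
Move 5: B@(2,0) -> caps B=0 W=0
Move 6: W@(3,0) -> caps B=0 W=0
Move 7: B@(4,3) -> caps B=0 W=0
Move 8: W@(2,1) -> caps B=0 W=1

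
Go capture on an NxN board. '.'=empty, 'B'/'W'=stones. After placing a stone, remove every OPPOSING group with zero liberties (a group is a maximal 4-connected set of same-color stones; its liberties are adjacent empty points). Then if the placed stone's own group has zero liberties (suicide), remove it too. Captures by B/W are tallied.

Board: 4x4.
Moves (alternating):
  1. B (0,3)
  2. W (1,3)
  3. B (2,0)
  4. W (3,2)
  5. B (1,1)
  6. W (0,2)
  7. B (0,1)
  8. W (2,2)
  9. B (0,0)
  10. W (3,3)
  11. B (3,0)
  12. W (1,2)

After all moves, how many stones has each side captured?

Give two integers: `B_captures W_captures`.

Answer: 0 1

Derivation:
Move 1: B@(0,3) -> caps B=0 W=0
Move 2: W@(1,3) -> caps B=0 W=0
Move 3: B@(2,0) -> caps B=0 W=0
Move 4: W@(3,2) -> caps B=0 W=0
Move 5: B@(1,1) -> caps B=0 W=0
Move 6: W@(0,2) -> caps B=0 W=1
Move 7: B@(0,1) -> caps B=0 W=1
Move 8: W@(2,2) -> caps B=0 W=1
Move 9: B@(0,0) -> caps B=0 W=1
Move 10: W@(3,3) -> caps B=0 W=1
Move 11: B@(3,0) -> caps B=0 W=1
Move 12: W@(1,2) -> caps B=0 W=1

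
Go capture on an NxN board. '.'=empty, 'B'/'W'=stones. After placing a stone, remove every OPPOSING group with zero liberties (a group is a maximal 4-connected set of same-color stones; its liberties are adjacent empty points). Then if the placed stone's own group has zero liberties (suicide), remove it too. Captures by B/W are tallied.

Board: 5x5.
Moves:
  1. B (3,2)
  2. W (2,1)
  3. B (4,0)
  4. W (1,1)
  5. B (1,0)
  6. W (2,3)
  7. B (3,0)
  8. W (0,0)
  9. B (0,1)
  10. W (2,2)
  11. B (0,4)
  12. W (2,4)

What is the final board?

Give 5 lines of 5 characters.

Answer: .B..B
BW...
.WWWW
B.B..
B....

Derivation:
Move 1: B@(3,2) -> caps B=0 W=0
Move 2: W@(2,1) -> caps B=0 W=0
Move 3: B@(4,0) -> caps B=0 W=0
Move 4: W@(1,1) -> caps B=0 W=0
Move 5: B@(1,0) -> caps B=0 W=0
Move 6: W@(2,3) -> caps B=0 W=0
Move 7: B@(3,0) -> caps B=0 W=0
Move 8: W@(0,0) -> caps B=0 W=0
Move 9: B@(0,1) -> caps B=1 W=0
Move 10: W@(2,2) -> caps B=1 W=0
Move 11: B@(0,4) -> caps B=1 W=0
Move 12: W@(2,4) -> caps B=1 W=0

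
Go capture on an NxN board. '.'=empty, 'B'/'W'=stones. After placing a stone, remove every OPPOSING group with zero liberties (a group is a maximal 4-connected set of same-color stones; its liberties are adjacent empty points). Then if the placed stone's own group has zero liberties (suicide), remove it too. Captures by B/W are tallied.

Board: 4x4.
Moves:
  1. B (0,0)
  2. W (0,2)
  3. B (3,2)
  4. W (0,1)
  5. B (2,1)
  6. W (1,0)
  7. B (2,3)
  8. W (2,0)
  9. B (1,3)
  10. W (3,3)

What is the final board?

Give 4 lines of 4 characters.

Move 1: B@(0,0) -> caps B=0 W=0
Move 2: W@(0,2) -> caps B=0 W=0
Move 3: B@(3,2) -> caps B=0 W=0
Move 4: W@(0,1) -> caps B=0 W=0
Move 5: B@(2,1) -> caps B=0 W=0
Move 6: W@(1,0) -> caps B=0 W=1
Move 7: B@(2,3) -> caps B=0 W=1
Move 8: W@(2,0) -> caps B=0 W=1
Move 9: B@(1,3) -> caps B=0 W=1
Move 10: W@(3,3) -> caps B=0 W=1

Answer: .WW.
W..B
WB.B
..B.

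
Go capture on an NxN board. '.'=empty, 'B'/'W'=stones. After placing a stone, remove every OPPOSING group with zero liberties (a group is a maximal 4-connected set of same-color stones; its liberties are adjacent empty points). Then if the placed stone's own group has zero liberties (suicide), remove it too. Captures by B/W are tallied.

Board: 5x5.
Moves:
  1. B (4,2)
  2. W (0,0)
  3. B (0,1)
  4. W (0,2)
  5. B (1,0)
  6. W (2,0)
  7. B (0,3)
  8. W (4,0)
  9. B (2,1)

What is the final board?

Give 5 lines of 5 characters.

Move 1: B@(4,2) -> caps B=0 W=0
Move 2: W@(0,0) -> caps B=0 W=0
Move 3: B@(0,1) -> caps B=0 W=0
Move 4: W@(0,2) -> caps B=0 W=0
Move 5: B@(1,0) -> caps B=1 W=0
Move 6: W@(2,0) -> caps B=1 W=0
Move 7: B@(0,3) -> caps B=1 W=0
Move 8: W@(4,0) -> caps B=1 W=0
Move 9: B@(2,1) -> caps B=1 W=0

Answer: .BWB.
B....
WB...
.....
W.B..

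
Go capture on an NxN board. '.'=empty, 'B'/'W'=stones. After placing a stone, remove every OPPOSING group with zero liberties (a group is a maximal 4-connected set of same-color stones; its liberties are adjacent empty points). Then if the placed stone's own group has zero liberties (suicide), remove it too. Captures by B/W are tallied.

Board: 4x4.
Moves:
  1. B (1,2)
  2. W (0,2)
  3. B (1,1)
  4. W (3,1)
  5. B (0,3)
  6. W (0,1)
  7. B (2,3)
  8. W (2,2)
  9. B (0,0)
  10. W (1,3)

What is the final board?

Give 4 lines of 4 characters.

Answer: B..B
.BB.
..WB
.W..

Derivation:
Move 1: B@(1,2) -> caps B=0 W=0
Move 2: W@(0,2) -> caps B=0 W=0
Move 3: B@(1,1) -> caps B=0 W=0
Move 4: W@(3,1) -> caps B=0 W=0
Move 5: B@(0,3) -> caps B=0 W=0
Move 6: W@(0,1) -> caps B=0 W=0
Move 7: B@(2,3) -> caps B=0 W=0
Move 8: W@(2,2) -> caps B=0 W=0
Move 9: B@(0,0) -> caps B=2 W=0
Move 10: W@(1,3) -> caps B=2 W=0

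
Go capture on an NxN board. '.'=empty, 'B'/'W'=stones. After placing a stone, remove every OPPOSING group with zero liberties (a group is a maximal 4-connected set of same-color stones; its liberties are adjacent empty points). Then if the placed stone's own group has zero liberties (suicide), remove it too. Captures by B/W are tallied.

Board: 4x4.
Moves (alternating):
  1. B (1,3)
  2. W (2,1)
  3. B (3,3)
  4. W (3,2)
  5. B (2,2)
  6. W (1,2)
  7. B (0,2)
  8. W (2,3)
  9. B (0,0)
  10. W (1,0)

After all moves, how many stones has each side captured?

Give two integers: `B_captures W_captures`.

Answer: 0 2

Derivation:
Move 1: B@(1,3) -> caps B=0 W=0
Move 2: W@(2,1) -> caps B=0 W=0
Move 3: B@(3,3) -> caps B=0 W=0
Move 4: W@(3,2) -> caps B=0 W=0
Move 5: B@(2,2) -> caps B=0 W=0
Move 6: W@(1,2) -> caps B=0 W=0
Move 7: B@(0,2) -> caps B=0 W=0
Move 8: W@(2,3) -> caps B=0 W=2
Move 9: B@(0,0) -> caps B=0 W=2
Move 10: W@(1,0) -> caps B=0 W=2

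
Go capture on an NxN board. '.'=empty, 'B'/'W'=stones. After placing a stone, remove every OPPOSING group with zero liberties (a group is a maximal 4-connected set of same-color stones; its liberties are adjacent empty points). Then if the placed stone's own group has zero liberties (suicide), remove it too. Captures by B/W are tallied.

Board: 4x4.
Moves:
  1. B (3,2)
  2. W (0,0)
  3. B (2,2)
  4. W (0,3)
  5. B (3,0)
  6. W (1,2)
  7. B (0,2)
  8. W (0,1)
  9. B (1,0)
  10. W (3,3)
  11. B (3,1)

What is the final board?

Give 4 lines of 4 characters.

Move 1: B@(3,2) -> caps B=0 W=0
Move 2: W@(0,0) -> caps B=0 W=0
Move 3: B@(2,2) -> caps B=0 W=0
Move 4: W@(0,3) -> caps B=0 W=0
Move 5: B@(3,0) -> caps B=0 W=0
Move 6: W@(1,2) -> caps B=0 W=0
Move 7: B@(0,2) -> caps B=0 W=0
Move 8: W@(0,1) -> caps B=0 W=1
Move 9: B@(1,0) -> caps B=0 W=1
Move 10: W@(3,3) -> caps B=0 W=1
Move 11: B@(3,1) -> caps B=0 W=1

Answer: WW.W
B.W.
..B.
BBBW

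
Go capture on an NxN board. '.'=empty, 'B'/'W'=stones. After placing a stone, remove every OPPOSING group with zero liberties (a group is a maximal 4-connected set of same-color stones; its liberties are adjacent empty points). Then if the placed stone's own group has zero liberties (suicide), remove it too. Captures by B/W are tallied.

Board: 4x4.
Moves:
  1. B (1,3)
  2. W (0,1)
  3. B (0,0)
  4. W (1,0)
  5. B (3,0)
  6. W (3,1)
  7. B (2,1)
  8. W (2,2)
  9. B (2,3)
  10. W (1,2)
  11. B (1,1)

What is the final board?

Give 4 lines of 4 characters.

Answer: .W..
WBWB
.BWB
BW..

Derivation:
Move 1: B@(1,3) -> caps B=0 W=0
Move 2: W@(0,1) -> caps B=0 W=0
Move 3: B@(0,0) -> caps B=0 W=0
Move 4: W@(1,0) -> caps B=0 W=1
Move 5: B@(3,0) -> caps B=0 W=1
Move 6: W@(3,1) -> caps B=0 W=1
Move 7: B@(2,1) -> caps B=0 W=1
Move 8: W@(2,2) -> caps B=0 W=1
Move 9: B@(2,3) -> caps B=0 W=1
Move 10: W@(1,2) -> caps B=0 W=1
Move 11: B@(1,1) -> caps B=0 W=1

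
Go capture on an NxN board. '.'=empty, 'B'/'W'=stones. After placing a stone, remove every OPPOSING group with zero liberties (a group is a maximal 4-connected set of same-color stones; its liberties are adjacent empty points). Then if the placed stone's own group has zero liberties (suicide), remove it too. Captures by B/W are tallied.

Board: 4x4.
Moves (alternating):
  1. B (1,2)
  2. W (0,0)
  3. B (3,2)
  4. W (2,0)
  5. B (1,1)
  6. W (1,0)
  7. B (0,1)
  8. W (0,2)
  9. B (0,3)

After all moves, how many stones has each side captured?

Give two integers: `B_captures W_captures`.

Answer: 1 0

Derivation:
Move 1: B@(1,2) -> caps B=0 W=0
Move 2: W@(0,0) -> caps B=0 W=0
Move 3: B@(3,2) -> caps B=0 W=0
Move 4: W@(2,0) -> caps B=0 W=0
Move 5: B@(1,1) -> caps B=0 W=0
Move 6: W@(1,0) -> caps B=0 W=0
Move 7: B@(0,1) -> caps B=0 W=0
Move 8: W@(0,2) -> caps B=0 W=0
Move 9: B@(0,3) -> caps B=1 W=0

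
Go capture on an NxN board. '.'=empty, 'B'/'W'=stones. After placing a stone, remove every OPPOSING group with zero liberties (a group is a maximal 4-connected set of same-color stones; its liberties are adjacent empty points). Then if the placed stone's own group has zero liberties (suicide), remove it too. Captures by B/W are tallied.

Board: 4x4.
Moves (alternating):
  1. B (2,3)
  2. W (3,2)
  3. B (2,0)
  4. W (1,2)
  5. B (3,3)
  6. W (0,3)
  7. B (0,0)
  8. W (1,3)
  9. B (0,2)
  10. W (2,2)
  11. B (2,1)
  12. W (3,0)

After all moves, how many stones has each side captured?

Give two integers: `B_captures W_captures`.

Move 1: B@(2,3) -> caps B=0 W=0
Move 2: W@(3,2) -> caps B=0 W=0
Move 3: B@(2,0) -> caps B=0 W=0
Move 4: W@(1,2) -> caps B=0 W=0
Move 5: B@(3,3) -> caps B=0 W=0
Move 6: W@(0,3) -> caps B=0 W=0
Move 7: B@(0,0) -> caps B=0 W=0
Move 8: W@(1,3) -> caps B=0 W=0
Move 9: B@(0,2) -> caps B=0 W=0
Move 10: W@(2,2) -> caps B=0 W=2
Move 11: B@(2,1) -> caps B=0 W=2
Move 12: W@(3,0) -> caps B=0 W=2

Answer: 0 2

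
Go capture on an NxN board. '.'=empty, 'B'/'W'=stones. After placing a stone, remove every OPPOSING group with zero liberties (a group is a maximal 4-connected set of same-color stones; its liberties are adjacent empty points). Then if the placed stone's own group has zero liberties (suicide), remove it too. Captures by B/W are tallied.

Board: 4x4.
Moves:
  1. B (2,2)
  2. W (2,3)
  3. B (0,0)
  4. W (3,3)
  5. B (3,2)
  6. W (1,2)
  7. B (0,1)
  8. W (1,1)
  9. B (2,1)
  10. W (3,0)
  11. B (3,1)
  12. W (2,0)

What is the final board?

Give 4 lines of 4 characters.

Answer: BB..
.WW.
W..W
W..W

Derivation:
Move 1: B@(2,2) -> caps B=0 W=0
Move 2: W@(2,3) -> caps B=0 W=0
Move 3: B@(0,0) -> caps B=0 W=0
Move 4: W@(3,3) -> caps B=0 W=0
Move 5: B@(3,2) -> caps B=0 W=0
Move 6: W@(1,2) -> caps B=0 W=0
Move 7: B@(0,1) -> caps B=0 W=0
Move 8: W@(1,1) -> caps B=0 W=0
Move 9: B@(2,1) -> caps B=0 W=0
Move 10: W@(3,0) -> caps B=0 W=0
Move 11: B@(3,1) -> caps B=0 W=0
Move 12: W@(2,0) -> caps B=0 W=4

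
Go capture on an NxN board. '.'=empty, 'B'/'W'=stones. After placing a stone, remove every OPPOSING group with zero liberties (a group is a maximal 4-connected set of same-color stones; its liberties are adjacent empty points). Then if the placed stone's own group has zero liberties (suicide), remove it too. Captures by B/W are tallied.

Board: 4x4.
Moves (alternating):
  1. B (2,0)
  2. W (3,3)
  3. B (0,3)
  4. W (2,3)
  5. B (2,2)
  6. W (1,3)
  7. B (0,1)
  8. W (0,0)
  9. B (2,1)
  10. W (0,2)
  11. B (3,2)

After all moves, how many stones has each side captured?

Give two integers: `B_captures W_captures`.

Move 1: B@(2,0) -> caps B=0 W=0
Move 2: W@(3,3) -> caps B=0 W=0
Move 3: B@(0,3) -> caps B=0 W=0
Move 4: W@(2,3) -> caps B=0 W=0
Move 5: B@(2,2) -> caps B=0 W=0
Move 6: W@(1,3) -> caps B=0 W=0
Move 7: B@(0,1) -> caps B=0 W=0
Move 8: W@(0,0) -> caps B=0 W=0
Move 9: B@(2,1) -> caps B=0 W=0
Move 10: W@(0,2) -> caps B=0 W=1
Move 11: B@(3,2) -> caps B=0 W=1

Answer: 0 1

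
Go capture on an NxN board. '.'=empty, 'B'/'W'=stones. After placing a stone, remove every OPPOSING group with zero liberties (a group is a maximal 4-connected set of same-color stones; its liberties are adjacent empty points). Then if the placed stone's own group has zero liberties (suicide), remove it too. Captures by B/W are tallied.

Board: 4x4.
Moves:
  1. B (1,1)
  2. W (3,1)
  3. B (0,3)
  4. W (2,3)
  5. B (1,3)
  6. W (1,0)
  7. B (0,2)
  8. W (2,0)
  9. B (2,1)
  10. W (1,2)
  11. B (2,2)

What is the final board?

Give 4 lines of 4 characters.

Move 1: B@(1,1) -> caps B=0 W=0
Move 2: W@(3,1) -> caps B=0 W=0
Move 3: B@(0,3) -> caps B=0 W=0
Move 4: W@(2,3) -> caps B=0 W=0
Move 5: B@(1,3) -> caps B=0 W=0
Move 6: W@(1,0) -> caps B=0 W=0
Move 7: B@(0,2) -> caps B=0 W=0
Move 8: W@(2,0) -> caps B=0 W=0
Move 9: B@(2,1) -> caps B=0 W=0
Move 10: W@(1,2) -> caps B=0 W=0
Move 11: B@(2,2) -> caps B=1 W=0

Answer: ..BB
WB.B
WBBW
.W..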